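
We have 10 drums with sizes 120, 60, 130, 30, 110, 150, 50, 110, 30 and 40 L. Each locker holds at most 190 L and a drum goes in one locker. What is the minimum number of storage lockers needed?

Total = 150 + 130 + 120 + 110 + 110 + 60 + 50 + 40 + 30 + 30 = 830 L.
Lower bound: ⌈830/190⌉ = 5 storage lockers.
A packing using 5 storage lockers:
  locker 1: 150 + 40 = 190
  locker 2: 130 + 60 = 190
  locker 3: 120 + 50 = 170
  locker 4: 110 + 30 + 30 = 170
  locker 5: 110 = 110
This matches the lower bound, so 5 is optimal.

5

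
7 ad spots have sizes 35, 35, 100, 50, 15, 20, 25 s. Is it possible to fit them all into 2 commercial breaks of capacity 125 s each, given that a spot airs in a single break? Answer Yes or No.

No

Total = 280 s; ⌈280/125⌉ = 3.
At least 3 commercial breaks are required, but only 2 are allowed.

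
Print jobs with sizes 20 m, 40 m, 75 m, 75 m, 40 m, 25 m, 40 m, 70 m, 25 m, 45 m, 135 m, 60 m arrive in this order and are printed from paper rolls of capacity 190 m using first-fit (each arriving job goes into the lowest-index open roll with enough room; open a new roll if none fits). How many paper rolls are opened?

  20 → roll 1 (new)  [load 20/190]
  40 → roll 1  [load 60/190]
  75 → roll 1  [load 135/190]
  75 → roll 2 (new)  [load 75/190]
  40 → roll 1  [load 175/190]
  25 → roll 2  [load 100/190]
  40 → roll 2  [load 140/190]
  70 → roll 3 (new)  [load 70/190]
  25 → roll 2  [load 165/190]
  45 → roll 3  [load 115/190]
  135 → roll 4 (new)  [load 135/190]
  60 → roll 3  [load 175/190]
4 paper rolls opened.

4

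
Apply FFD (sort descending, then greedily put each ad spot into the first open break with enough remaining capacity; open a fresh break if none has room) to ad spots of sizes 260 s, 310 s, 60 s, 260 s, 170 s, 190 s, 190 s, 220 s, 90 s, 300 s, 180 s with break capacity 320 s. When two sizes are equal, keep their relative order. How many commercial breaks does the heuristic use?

9

Sorted descending: 310, 300, 260, 260, 220, 190, 190, 180, 170, 90, 60.
  310 → break 1 (new)  [load 310/320]
  300 → break 2 (new)  [load 300/320]
  260 → break 3 (new)  [load 260/320]
  260 → break 4 (new)  [load 260/320]
  220 → break 5 (new)  [load 220/320]
  190 → break 6 (new)  [load 190/320]
  190 → break 7 (new)  [load 190/320]
  180 → break 8 (new)  [load 180/320]
  170 → break 9 (new)  [load 170/320]
  90 → break 5  [load 310/320]
  60 → break 3  [load 320/320]
9 commercial breaks opened.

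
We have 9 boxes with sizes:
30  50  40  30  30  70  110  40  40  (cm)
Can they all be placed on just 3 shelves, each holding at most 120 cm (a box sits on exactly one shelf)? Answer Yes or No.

No

Total = 440 cm; ⌈440/120⌉ = 4.
At least 4 shelves are required, but only 3 are allowed.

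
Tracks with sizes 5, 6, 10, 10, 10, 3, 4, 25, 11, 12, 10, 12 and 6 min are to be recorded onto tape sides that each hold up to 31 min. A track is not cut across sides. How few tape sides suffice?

4

Total = 25 + 12 + 12 + 11 + 10 + 10 + 10 + 10 + 6 + 6 + 5 + 4 + 3 = 124 min.
Lower bound: ⌈124/31⌉ = 4 tape sides.
A packing using 4 tape sides:
  side 1: 25 + 6 = 31
  side 2: 12 + 12 + 4 + 3 = 31
  side 3: 11 + 10 + 10 = 31
  side 4: 10 + 10 + 6 + 5 = 31
This matches the lower bound, so 4 is optimal.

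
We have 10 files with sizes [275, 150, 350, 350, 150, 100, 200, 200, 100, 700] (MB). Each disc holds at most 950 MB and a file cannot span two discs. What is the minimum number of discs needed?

Total = 700 + 350 + 350 + 275 + 200 + 200 + 150 + 150 + 100 + 100 = 2575 MB.
Lower bound: ⌈2575/950⌉ = 3 discs.
A packing using 3 discs:
  disc 1: 700 + 200 = 900
  disc 2: 350 + 350 + 200 = 900
  disc 3: 275 + 150 + 150 + 100 + 100 = 775
This matches the lower bound, so 3 is optimal.

3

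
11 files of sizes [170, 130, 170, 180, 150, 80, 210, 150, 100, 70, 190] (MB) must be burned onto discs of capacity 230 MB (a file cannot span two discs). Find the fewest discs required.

Total = 210 + 190 + 180 + 170 + 170 + 150 + 150 + 130 + 100 + 80 + 70 = 1600 MB.
Lower bound: ⌈1600/230⌉ = 7 discs.
Also, 8 files each exceed 115 MB, and no two of those can share a disc, so at least 8 discs are needed.
A packing using 8 discs:
  disc 1: 210 = 210
  disc 2: 190 = 190
  disc 3: 180 = 180
  disc 4: 170 = 170
  disc 5: 170 = 170
  disc 6: 150 + 80 = 230
  disc 7: 150 + 70 = 220
  disc 8: 130 + 100 = 230
This matches the lower bound, so 8 is optimal.

8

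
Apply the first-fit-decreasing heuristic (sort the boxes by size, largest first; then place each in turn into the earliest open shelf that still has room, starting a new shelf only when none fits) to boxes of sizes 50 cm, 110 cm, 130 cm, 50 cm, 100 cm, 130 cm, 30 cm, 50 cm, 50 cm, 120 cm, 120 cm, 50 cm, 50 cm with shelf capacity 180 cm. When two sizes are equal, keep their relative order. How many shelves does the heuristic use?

Sorted descending: 130, 130, 120, 120, 110, 100, 50, 50, 50, 50, 50, 50, 30.
  130 → shelf 1 (new)  [load 130/180]
  130 → shelf 2 (new)  [load 130/180]
  120 → shelf 3 (new)  [load 120/180]
  120 → shelf 4 (new)  [load 120/180]
  110 → shelf 5 (new)  [load 110/180]
  100 → shelf 6 (new)  [load 100/180]
  50 → shelf 1  [load 180/180]
  50 → shelf 2  [load 180/180]
  50 → shelf 3  [load 170/180]
  50 → shelf 4  [load 170/180]
  50 → shelf 5  [load 160/180]
  50 → shelf 6  [load 150/180]
  30 → shelf 6  [load 180/180]
6 shelves opened.

6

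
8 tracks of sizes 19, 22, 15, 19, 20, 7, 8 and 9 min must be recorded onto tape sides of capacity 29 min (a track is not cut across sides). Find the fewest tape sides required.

Total = 22 + 20 + 19 + 19 + 15 + 9 + 8 + 7 = 119 min.
Lower bound: ⌈119/29⌉ = 5 tape sides.
A packing using 5 tape sides:
  side 1: 22 + 7 = 29
  side 2: 20 + 9 = 29
  side 3: 19 + 8 = 27
  side 4: 19 = 19
  side 5: 15 = 15
This matches the lower bound, so 5 is optimal.

5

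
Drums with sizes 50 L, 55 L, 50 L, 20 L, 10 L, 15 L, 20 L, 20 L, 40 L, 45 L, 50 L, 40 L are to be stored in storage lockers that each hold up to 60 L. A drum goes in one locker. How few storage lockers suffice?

8

Total = 55 + 50 + 50 + 50 + 45 + 40 + 40 + 20 + 20 + 20 + 15 + 10 = 415 L.
Lower bound: ⌈415/60⌉ = 7 storage lockers.
A packing using 8 storage lockers:
  locker 1: 55 = 55
  locker 2: 50 + 10 = 60
  locker 3: 50 = 50
  locker 4: 50 = 50
  locker 5: 45 + 15 = 60
  locker 6: 40 + 20 = 60
  locker 7: 40 + 20 = 60
  locker 8: 20 = 20
No arrangement into 7 storage lockers stays within capacity, so 8 is optimal.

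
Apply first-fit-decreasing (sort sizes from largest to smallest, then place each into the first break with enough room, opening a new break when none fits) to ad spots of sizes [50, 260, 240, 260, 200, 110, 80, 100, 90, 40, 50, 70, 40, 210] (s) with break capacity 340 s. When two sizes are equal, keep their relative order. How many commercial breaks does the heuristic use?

6

Sorted descending: 260, 260, 240, 210, 200, 110, 100, 90, 80, 70, 50, 50, 40, 40.
  260 → break 1 (new)  [load 260/340]
  260 → break 2 (new)  [load 260/340]
  240 → break 3 (new)  [load 240/340]
  210 → break 4 (new)  [load 210/340]
  200 → break 5 (new)  [load 200/340]
  110 → break 4  [load 320/340]
  100 → break 3  [load 340/340]
  90 → break 5  [load 290/340]
  80 → break 1  [load 340/340]
  70 → break 2  [load 330/340]
  50 → break 5  [load 340/340]
  50 → break 6 (new)  [load 50/340]
  40 → break 6  [load 90/340]
  40 → break 6  [load 130/340]
6 commercial breaks opened.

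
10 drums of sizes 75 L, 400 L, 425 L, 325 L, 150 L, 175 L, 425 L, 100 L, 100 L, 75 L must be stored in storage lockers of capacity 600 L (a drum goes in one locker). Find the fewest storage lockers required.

4

Total = 425 + 425 + 400 + 325 + 175 + 150 + 100 + 100 + 75 + 75 = 2250 L.
Lower bound: ⌈2250/600⌉ = 4 storage lockers.
A packing using 4 storage lockers:
  locker 1: 425 + 175 = 600
  locker 2: 425 + 150 = 575
  locker 3: 400 + 100 + 100 = 600
  locker 4: 325 + 75 + 75 = 475
This matches the lower bound, so 4 is optimal.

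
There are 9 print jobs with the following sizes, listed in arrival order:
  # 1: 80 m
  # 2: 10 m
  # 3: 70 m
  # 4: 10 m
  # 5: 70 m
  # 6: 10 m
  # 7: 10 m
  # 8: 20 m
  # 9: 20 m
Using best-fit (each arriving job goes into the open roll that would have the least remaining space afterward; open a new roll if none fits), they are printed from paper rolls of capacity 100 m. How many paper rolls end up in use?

  80 → roll 1 (new)  [load 80/100]
  10 → roll 1  [load 90/100]
  70 → roll 2 (new)  [load 70/100]
  10 → roll 1  [load 100/100]
  70 → roll 3 (new)  [load 70/100]
  10 → roll 2  [load 80/100]
  10 → roll 2  [load 90/100]
  20 → roll 3  [load 90/100]
  20 → roll 4 (new)  [load 20/100]
4 paper rolls opened.

4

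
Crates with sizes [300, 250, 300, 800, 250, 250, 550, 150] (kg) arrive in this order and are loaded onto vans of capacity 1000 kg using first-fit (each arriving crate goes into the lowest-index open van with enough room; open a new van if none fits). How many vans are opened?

4

  300 → van 1 (new)  [load 300/1000]
  250 → van 1  [load 550/1000]
  300 → van 1  [load 850/1000]
  800 → van 2 (new)  [load 800/1000]
  250 → van 3 (new)  [load 250/1000]
  250 → van 3  [load 500/1000]
  550 → van 4 (new)  [load 550/1000]
  150 → van 1  [load 1000/1000]
4 vans opened.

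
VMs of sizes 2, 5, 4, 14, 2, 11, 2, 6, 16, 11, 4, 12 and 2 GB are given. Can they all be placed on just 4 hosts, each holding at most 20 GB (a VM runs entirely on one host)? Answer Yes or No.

No

Total = 91 GB; ⌈91/20⌉ = 5.
At least 5 hosts are required, but only 4 are allowed.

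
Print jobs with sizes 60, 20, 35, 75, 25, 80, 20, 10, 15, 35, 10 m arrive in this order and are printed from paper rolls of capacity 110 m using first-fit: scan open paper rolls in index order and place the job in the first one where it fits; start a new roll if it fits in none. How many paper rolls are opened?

4

  60 → roll 1 (new)  [load 60/110]
  20 → roll 1  [load 80/110]
  35 → roll 2 (new)  [load 35/110]
  75 → roll 2  [load 110/110]
  25 → roll 1  [load 105/110]
  80 → roll 3 (new)  [load 80/110]
  20 → roll 3  [load 100/110]
  10 → roll 3  [load 110/110]
  15 → roll 4 (new)  [load 15/110]
  35 → roll 4  [load 50/110]
  10 → roll 4  [load 60/110]
4 paper rolls opened.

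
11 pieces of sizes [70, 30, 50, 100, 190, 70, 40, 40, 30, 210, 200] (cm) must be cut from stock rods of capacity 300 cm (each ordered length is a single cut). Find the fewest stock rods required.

Total = 210 + 200 + 190 + 100 + 70 + 70 + 50 + 40 + 40 + 30 + 30 = 1030 cm.
Lower bound: ⌈1030/300⌉ = 4 stock rods.
A packing using 4 stock rods:
  stock rod 1: 210 + 70 = 280
  stock rod 2: 200 + 100 = 300
  stock rod 3: 190 + 70 + 40 = 300
  stock rod 4: 50 + 40 + 30 + 30 = 150
This matches the lower bound, so 4 is optimal.

4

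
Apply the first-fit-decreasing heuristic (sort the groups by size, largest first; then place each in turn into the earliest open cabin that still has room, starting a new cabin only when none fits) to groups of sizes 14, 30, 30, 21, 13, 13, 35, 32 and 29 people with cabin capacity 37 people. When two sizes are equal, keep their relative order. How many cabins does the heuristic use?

Sorted descending: 35, 32, 30, 30, 29, 21, 14, 13, 13.
  35 → cabin 1 (new)  [load 35/37]
  32 → cabin 2 (new)  [load 32/37]
  30 → cabin 3 (new)  [load 30/37]
  30 → cabin 4 (new)  [load 30/37]
  29 → cabin 5 (new)  [load 29/37]
  21 → cabin 6 (new)  [load 21/37]
  14 → cabin 6  [load 35/37]
  13 → cabin 7 (new)  [load 13/37]
  13 → cabin 7  [load 26/37]
7 cabins opened.

7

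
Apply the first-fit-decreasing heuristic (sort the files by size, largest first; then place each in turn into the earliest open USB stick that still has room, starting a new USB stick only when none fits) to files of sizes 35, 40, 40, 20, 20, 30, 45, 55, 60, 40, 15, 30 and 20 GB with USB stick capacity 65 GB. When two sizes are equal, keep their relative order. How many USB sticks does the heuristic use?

Sorted descending: 60, 55, 45, 40, 40, 40, 35, 30, 30, 20, 20, 20, 15.
  60 → USB stick 1 (new)  [load 60/65]
  55 → USB stick 2 (new)  [load 55/65]
  45 → USB stick 3 (new)  [load 45/65]
  40 → USB stick 4 (new)  [load 40/65]
  40 → USB stick 5 (new)  [load 40/65]
  40 → USB stick 6 (new)  [load 40/65]
  35 → USB stick 7 (new)  [load 35/65]
  30 → USB stick 7  [load 65/65]
  30 → USB stick 8 (new)  [load 30/65]
  20 → USB stick 3  [load 65/65]
  20 → USB stick 4  [load 60/65]
  20 → USB stick 5  [load 60/65]
  15 → USB stick 6  [load 55/65]
8 USB sticks opened.

8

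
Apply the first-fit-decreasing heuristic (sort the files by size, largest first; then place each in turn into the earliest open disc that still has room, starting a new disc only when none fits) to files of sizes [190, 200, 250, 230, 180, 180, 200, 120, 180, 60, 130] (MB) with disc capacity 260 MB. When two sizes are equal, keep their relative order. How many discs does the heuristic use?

9

Sorted descending: 250, 230, 200, 200, 190, 180, 180, 180, 130, 120, 60.
  250 → disc 1 (new)  [load 250/260]
  230 → disc 2 (new)  [load 230/260]
  200 → disc 3 (new)  [load 200/260]
  200 → disc 4 (new)  [load 200/260]
  190 → disc 5 (new)  [load 190/260]
  180 → disc 6 (new)  [load 180/260]
  180 → disc 7 (new)  [load 180/260]
  180 → disc 8 (new)  [load 180/260]
  130 → disc 9 (new)  [load 130/260]
  120 → disc 9  [load 250/260]
  60 → disc 3  [load 260/260]
9 discs opened.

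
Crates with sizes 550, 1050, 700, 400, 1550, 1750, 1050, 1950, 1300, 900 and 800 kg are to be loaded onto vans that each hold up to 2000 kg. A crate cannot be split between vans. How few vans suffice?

7

Total = 1950 + 1750 + 1550 + 1300 + 1050 + 1050 + 900 + 800 + 700 + 550 + 400 = 12000 kg.
Lower bound: ⌈12000/2000⌉ = 6 vans.
A packing using 7 vans:
  van 1: 1950 = 1950
  van 2: 1750 = 1750
  van 3: 1550 + 400 = 1950
  van 4: 1300 + 700 = 2000
  van 5: 1050 + 900 = 1950
  van 6: 1050 + 800 = 1850
  van 7: 550 = 550
No arrangement into 6 vans stays within capacity, so 7 is optimal.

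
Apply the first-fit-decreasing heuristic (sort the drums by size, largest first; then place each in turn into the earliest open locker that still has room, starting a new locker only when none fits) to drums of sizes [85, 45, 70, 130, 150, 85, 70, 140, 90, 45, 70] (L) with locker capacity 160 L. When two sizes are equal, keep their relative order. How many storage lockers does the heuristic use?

Sorted descending: 150, 140, 130, 90, 85, 85, 70, 70, 70, 45, 45.
  150 → locker 1 (new)  [load 150/160]
  140 → locker 2 (new)  [load 140/160]
  130 → locker 3 (new)  [load 130/160]
  90 → locker 4 (new)  [load 90/160]
  85 → locker 5 (new)  [load 85/160]
  85 → locker 6 (new)  [load 85/160]
  70 → locker 4  [load 160/160]
  70 → locker 5  [load 155/160]
  70 → locker 6  [load 155/160]
  45 → locker 7 (new)  [load 45/160]
  45 → locker 7  [load 90/160]
7 storage lockers opened.

7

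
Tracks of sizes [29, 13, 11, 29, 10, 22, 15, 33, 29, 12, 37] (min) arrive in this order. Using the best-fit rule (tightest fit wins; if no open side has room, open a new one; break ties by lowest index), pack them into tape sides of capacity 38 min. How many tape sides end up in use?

  29 → side 1 (new)  [load 29/38]
  13 → side 2 (new)  [load 13/38]
  11 → side 2  [load 24/38]
  29 → side 3 (new)  [load 29/38]
  10 → side 2  [load 34/38]
  22 → side 4 (new)  [load 22/38]
  15 → side 4  [load 37/38]
  33 → side 5 (new)  [load 33/38]
  29 → side 6 (new)  [load 29/38]
  12 → side 7 (new)  [load 12/38]
  37 → side 8 (new)  [load 37/38]
8 tape sides opened.

8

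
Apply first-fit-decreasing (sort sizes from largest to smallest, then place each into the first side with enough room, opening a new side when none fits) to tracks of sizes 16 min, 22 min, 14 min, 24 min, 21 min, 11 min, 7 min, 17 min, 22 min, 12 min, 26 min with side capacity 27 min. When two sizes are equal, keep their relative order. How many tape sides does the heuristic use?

8

Sorted descending: 26, 24, 22, 22, 21, 17, 16, 14, 12, 11, 7.
  26 → side 1 (new)  [load 26/27]
  24 → side 2 (new)  [load 24/27]
  22 → side 3 (new)  [load 22/27]
  22 → side 4 (new)  [load 22/27]
  21 → side 5 (new)  [load 21/27]
  17 → side 6 (new)  [load 17/27]
  16 → side 7 (new)  [load 16/27]
  14 → side 8 (new)  [load 14/27]
  12 → side 8  [load 26/27]
  11 → side 7  [load 27/27]
  7 → side 6  [load 24/27]
8 tape sides opened.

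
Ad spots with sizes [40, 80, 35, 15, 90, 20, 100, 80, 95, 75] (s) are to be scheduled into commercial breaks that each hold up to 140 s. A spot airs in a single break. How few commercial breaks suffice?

6

Total = 100 + 95 + 90 + 80 + 80 + 75 + 40 + 35 + 20 + 15 = 630 s.
Lower bound: ⌈630/140⌉ = 5 commercial breaks.
Also, 6 ad spots each exceed 70 s, and no two of those can share a break, so at least 6 commercial breaks are needed.
A packing using 6 commercial breaks:
  break 1: 100 + 40 = 140
  break 2: 95 + 35 = 130
  break 3: 90 + 20 + 15 = 125
  break 4: 80 = 80
  break 5: 80 = 80
  break 6: 75 = 75
This matches the lower bound, so 6 is optimal.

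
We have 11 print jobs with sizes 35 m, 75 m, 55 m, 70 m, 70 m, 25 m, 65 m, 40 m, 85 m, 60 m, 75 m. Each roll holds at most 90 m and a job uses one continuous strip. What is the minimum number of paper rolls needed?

Total = 85 + 75 + 75 + 70 + 70 + 65 + 60 + 55 + 40 + 35 + 25 = 655 m.
Lower bound: ⌈655/90⌉ = 8 paper rolls.
A packing using 9 paper rolls:
  roll 1: 85 = 85
  roll 2: 75 = 75
  roll 3: 75 = 75
  roll 4: 70 = 70
  roll 5: 70 = 70
  roll 6: 65 + 25 = 90
  roll 7: 60 = 60
  roll 8: 55 + 35 = 90
  roll 9: 40 = 40
No arrangement into 8 paper rolls stays within capacity, so 9 is optimal.

9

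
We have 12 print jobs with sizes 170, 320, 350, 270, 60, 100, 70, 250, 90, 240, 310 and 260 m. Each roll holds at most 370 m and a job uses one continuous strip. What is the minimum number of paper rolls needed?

Total = 350 + 320 + 310 + 270 + 260 + 250 + 240 + 170 + 100 + 90 + 70 + 60 = 2490 m.
Lower bound: ⌈2490/370⌉ = 7 paper rolls.
A packing using 8 paper rolls:
  roll 1: 350 = 350
  roll 2: 320 = 320
  roll 3: 310 + 60 = 370
  roll 4: 270 + 100 = 370
  roll 5: 260 + 90 = 350
  roll 6: 250 + 70 = 320
  roll 7: 240 = 240
  roll 8: 170 = 170
No arrangement into 7 paper rolls stays within capacity, so 8 is optimal.

8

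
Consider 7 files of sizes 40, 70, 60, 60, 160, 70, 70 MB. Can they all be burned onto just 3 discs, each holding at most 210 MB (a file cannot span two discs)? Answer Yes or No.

Yes

A valid assignment using 3 discs:
  disc 1: 160 + 40 = 200
  disc 2: 70 + 70 + 70 = 210
  disc 3: 60 + 60 = 120
Every load is within 210 MB, so 3 discs suffice.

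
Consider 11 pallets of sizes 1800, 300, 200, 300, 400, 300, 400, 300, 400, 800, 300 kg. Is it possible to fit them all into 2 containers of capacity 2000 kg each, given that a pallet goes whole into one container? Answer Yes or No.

No

Total = 5500 kg; ⌈5500/2000⌉ = 3.
At least 3 containers are required, but only 2 are allowed.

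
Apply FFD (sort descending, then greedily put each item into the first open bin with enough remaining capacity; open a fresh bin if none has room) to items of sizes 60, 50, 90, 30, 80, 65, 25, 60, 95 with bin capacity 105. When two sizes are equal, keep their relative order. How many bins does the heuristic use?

Sorted descending: 95, 90, 80, 65, 60, 60, 50, 30, 25.
  95 → bin 1 (new)  [load 95/105]
  90 → bin 2 (new)  [load 90/105]
  80 → bin 3 (new)  [load 80/105]
  65 → bin 4 (new)  [load 65/105]
  60 → bin 5 (new)  [load 60/105]
  60 → bin 6 (new)  [load 60/105]
  50 → bin 7 (new)  [load 50/105]
  30 → bin 4  [load 95/105]
  25 → bin 3  [load 105/105]
7 bins opened.

7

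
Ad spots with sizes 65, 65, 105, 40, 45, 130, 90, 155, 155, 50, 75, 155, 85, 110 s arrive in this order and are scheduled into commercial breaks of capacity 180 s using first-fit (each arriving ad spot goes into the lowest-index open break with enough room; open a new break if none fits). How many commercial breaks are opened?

9

  65 → break 1 (new)  [load 65/180]
  65 → break 1  [load 130/180]
  105 → break 2 (new)  [load 105/180]
  40 → break 1  [load 170/180]
  45 → break 2  [load 150/180]
  130 → break 3 (new)  [load 130/180]
  90 → break 4 (new)  [load 90/180]
  155 → break 5 (new)  [load 155/180]
  155 → break 6 (new)  [load 155/180]
  50 → break 3  [load 180/180]
  75 → break 4  [load 165/180]
  155 → break 7 (new)  [load 155/180]
  85 → break 8 (new)  [load 85/180]
  110 → break 9 (new)  [load 110/180]
9 commercial breaks opened.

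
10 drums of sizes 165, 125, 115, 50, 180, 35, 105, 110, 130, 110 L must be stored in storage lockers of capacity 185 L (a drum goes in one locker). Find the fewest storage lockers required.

8

Total = 180 + 165 + 130 + 125 + 115 + 110 + 110 + 105 + 50 + 35 = 1125 L.
Lower bound: ⌈1125/185⌉ = 7 storage lockers.
Also, 8 drums each exceed 185/2 L, and no two of those can share a locker, so at least 8 storage lockers are needed.
A packing using 8 storage lockers:
  locker 1: 180 = 180
  locker 2: 165 = 165
  locker 3: 130 + 50 = 180
  locker 4: 125 + 35 = 160
  locker 5: 115 = 115
  locker 6: 110 = 110
  locker 7: 110 = 110
  locker 8: 105 = 105
This matches the lower bound, so 8 is optimal.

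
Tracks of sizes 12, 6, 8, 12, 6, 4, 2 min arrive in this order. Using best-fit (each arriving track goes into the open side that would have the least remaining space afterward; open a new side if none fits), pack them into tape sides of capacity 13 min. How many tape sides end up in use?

5

  12 → side 1 (new)  [load 12/13]
  6 → side 2 (new)  [load 6/13]
  8 → side 3 (new)  [load 8/13]
  12 → side 4 (new)  [load 12/13]
  6 → side 2  [load 12/13]
  4 → side 3  [load 12/13]
  2 → side 5 (new)  [load 2/13]
5 tape sides opened.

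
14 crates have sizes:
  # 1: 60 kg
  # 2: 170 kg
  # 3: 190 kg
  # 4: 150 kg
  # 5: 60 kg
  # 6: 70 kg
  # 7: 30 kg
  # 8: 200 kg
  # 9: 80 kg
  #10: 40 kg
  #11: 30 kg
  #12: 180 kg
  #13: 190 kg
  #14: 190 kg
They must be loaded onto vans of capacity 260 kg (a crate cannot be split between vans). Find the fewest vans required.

7

Total = 200 + 190 + 190 + 190 + 180 + 170 + 150 + 80 + 70 + 60 + 60 + 40 + 30 + 30 = 1640 kg.
Lower bound: ⌈1640/260⌉ = 7 vans.
A packing using 7 vans:
  van 1: 200 + 60 = 260
  van 2: 190 + 70 = 260
  van 3: 190 + 60 = 250
  van 4: 190 + 40 + 30 = 260
  van 5: 180 + 80 = 260
  van 6: 170 + 30 = 200
  van 7: 150 = 150
This matches the lower bound, so 7 is optimal.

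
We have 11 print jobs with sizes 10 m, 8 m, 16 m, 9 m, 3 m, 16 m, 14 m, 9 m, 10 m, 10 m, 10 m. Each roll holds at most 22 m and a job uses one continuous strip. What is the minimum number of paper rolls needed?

Total = 16 + 16 + 14 + 10 + 10 + 10 + 10 + 9 + 9 + 8 + 3 = 115 m.
Lower bound: ⌈115/22⌉ = 6 paper rolls.
A packing using 6 paper rolls:
  roll 1: 16 + 3 = 19
  roll 2: 16 = 16
  roll 3: 14 + 8 = 22
  roll 4: 10 + 10 = 20
  roll 5: 10 + 10 = 20
  roll 6: 9 + 9 = 18
This matches the lower bound, so 6 is optimal.

6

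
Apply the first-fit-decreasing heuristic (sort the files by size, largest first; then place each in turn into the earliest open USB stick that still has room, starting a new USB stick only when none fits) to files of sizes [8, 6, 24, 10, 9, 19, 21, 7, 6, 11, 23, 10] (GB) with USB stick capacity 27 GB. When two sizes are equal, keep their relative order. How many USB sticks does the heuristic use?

6

Sorted descending: 24, 23, 21, 19, 11, 10, 10, 9, 8, 7, 6, 6.
  24 → USB stick 1 (new)  [load 24/27]
  23 → USB stick 2 (new)  [load 23/27]
  21 → USB stick 3 (new)  [load 21/27]
  19 → USB stick 4 (new)  [load 19/27]
  11 → USB stick 5 (new)  [load 11/27]
  10 → USB stick 5  [load 21/27]
  10 → USB stick 6 (new)  [load 10/27]
  9 → USB stick 6  [load 19/27]
  8 → USB stick 4  [load 27/27]
  7 → USB stick 6  [load 26/27]
  6 → USB stick 3  [load 27/27]
  6 → USB stick 5  [load 27/27]
6 USB sticks opened.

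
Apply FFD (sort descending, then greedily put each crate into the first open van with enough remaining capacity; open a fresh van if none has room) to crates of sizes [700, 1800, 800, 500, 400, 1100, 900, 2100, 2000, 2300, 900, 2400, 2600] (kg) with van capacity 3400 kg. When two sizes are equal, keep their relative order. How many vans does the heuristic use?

6

Sorted descending: 2600, 2400, 2300, 2100, 2000, 1800, 1100, 900, 900, 800, 700, 500, 400.
  2600 → van 1 (new)  [load 2600/3400]
  2400 → van 2 (new)  [load 2400/3400]
  2300 → van 3 (new)  [load 2300/3400]
  2100 → van 4 (new)  [load 2100/3400]
  2000 → van 5 (new)  [load 2000/3400]
  1800 → van 6 (new)  [load 1800/3400]
  1100 → van 3  [load 3400/3400]
  900 → van 2  [load 3300/3400]
  900 → van 4  [load 3000/3400]
  800 → van 1  [load 3400/3400]
  700 → van 5  [load 2700/3400]
  500 → van 5  [load 3200/3400]
  400 → van 4  [load 3400/3400]
6 vans opened.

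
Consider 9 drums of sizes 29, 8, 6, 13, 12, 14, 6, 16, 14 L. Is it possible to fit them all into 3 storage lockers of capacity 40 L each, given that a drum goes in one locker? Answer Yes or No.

Total = 118 L; ⌈118/40⌉ = 3.
The bound of 3 does not rule out 3, but exhaustive search shows no assignment into 3 storage lockers of capacity 40 L exists — the minimum is 4.

No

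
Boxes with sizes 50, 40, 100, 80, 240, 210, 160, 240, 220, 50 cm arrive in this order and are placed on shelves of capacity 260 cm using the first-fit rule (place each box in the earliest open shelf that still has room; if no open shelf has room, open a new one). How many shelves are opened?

  50 → shelf 1 (new)  [load 50/260]
  40 → shelf 1  [load 90/260]
  100 → shelf 1  [load 190/260]
  80 → shelf 2 (new)  [load 80/260]
  240 → shelf 3 (new)  [load 240/260]
  210 → shelf 4 (new)  [load 210/260]
  160 → shelf 2  [load 240/260]
  240 → shelf 5 (new)  [load 240/260]
  220 → shelf 6 (new)  [load 220/260]
  50 → shelf 1  [load 240/260]
6 shelves opened.

6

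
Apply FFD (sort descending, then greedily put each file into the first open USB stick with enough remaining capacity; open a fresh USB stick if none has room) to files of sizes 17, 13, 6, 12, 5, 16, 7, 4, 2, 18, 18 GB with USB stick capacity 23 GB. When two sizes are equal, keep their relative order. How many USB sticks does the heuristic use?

6

Sorted descending: 18, 18, 17, 16, 13, 12, 7, 6, 5, 4, 2.
  18 → USB stick 1 (new)  [load 18/23]
  18 → USB stick 2 (new)  [load 18/23]
  17 → USB stick 3 (new)  [load 17/23]
  16 → USB stick 4 (new)  [load 16/23]
  13 → USB stick 5 (new)  [load 13/23]
  12 → USB stick 6 (new)  [load 12/23]
  7 → USB stick 4  [load 23/23]
  6 → USB stick 3  [load 23/23]
  5 → USB stick 1  [load 23/23]
  4 → USB stick 2  [load 22/23]
  2 → USB stick 5  [load 15/23]
6 USB sticks opened.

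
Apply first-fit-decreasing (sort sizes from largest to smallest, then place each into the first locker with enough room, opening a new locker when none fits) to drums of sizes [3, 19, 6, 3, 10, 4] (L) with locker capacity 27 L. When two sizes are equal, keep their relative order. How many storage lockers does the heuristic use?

Sorted descending: 19, 10, 6, 4, 3, 3.
  19 → locker 1 (new)  [load 19/27]
  10 → locker 2 (new)  [load 10/27]
  6 → locker 1  [load 25/27]
  4 → locker 2  [load 14/27]
  3 → locker 2  [load 17/27]
  3 → locker 2  [load 20/27]
2 storage lockers opened.

2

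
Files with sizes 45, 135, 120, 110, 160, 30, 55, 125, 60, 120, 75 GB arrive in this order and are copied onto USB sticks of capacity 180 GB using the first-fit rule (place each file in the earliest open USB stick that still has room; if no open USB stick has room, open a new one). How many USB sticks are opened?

7

  45 → USB stick 1 (new)  [load 45/180]
  135 → USB stick 1  [load 180/180]
  120 → USB stick 2 (new)  [load 120/180]
  110 → USB stick 3 (new)  [load 110/180]
  160 → USB stick 4 (new)  [load 160/180]
  30 → USB stick 2  [load 150/180]
  55 → USB stick 3  [load 165/180]
  125 → USB stick 5 (new)  [load 125/180]
  60 → USB stick 6 (new)  [load 60/180]
  120 → USB stick 6  [load 180/180]
  75 → USB stick 7 (new)  [load 75/180]
7 USB sticks opened.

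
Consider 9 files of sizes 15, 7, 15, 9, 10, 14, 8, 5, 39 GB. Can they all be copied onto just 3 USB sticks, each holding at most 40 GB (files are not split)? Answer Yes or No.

No

Total = 122 GB; ⌈122/40⌉ = 4.
At least 4 USB sticks are required, but only 3 are allowed.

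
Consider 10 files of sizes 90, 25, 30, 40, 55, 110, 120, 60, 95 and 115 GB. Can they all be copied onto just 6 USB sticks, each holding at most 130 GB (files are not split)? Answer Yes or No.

Total = 740 GB; ⌈740/130⌉ = 6.
The bound of 6 does not rule out 6, but exhaustive search shows no assignment into 6 USB sticks of capacity 130 GB exists — the minimum is 7.

No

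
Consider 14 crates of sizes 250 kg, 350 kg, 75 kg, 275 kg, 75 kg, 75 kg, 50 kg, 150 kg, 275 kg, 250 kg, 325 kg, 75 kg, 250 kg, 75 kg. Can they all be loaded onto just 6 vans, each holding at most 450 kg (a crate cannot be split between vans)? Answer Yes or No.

No

Total = 2550 kg; ⌈2550/450⌉ = 6.
7 crates each exceed half the capacity and cannot share a van, forcing at least 7 vans.
At least 7 vans are required, but only 6 are allowed.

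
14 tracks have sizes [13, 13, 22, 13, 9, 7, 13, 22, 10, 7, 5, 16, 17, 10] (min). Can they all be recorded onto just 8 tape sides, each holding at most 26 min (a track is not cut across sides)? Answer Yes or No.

Yes

A valid assignment using 8 tape sides:
  side 1: 22 = 22
  side 2: 22 = 22
  side 3: 17 + 9 = 26
  side 4: 16 + 10 = 26
  side 5: 13 + 13 = 26
  side 6: 13 + 13 = 26
  side 7: 10 + 7 + 7 = 24
  side 8: 5 = 5
Every load is within 26 min, so 8 tape sides suffice.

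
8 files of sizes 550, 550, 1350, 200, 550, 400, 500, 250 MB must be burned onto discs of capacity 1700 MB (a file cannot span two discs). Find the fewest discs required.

Total = 1350 + 550 + 550 + 550 + 500 + 400 + 250 + 200 = 4350 MB.
Lower bound: ⌈4350/1700⌉ = 3 discs.
A packing using 3 discs:
  disc 1: 1350 + 250 = 1600
  disc 2: 550 + 550 + 550 = 1650
  disc 3: 500 + 400 + 200 = 1100
This matches the lower bound, so 3 is optimal.

3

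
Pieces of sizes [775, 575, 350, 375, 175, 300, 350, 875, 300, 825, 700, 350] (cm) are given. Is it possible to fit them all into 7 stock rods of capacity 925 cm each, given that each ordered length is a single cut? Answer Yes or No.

Total = 5950 cm; ⌈5950/925⌉ = 7.
The bound of 7 does not rule out 7, but exhaustive search shows no assignment into 7 stock rods of capacity 925 cm exists — the minimum is 8.

No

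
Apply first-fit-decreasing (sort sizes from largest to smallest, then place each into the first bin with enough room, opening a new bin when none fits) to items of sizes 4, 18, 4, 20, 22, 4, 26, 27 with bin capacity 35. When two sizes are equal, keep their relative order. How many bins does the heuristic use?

Sorted descending: 27, 26, 22, 20, 18, 4, 4, 4.
  27 → bin 1 (new)  [load 27/35]
  26 → bin 2 (new)  [load 26/35]
  22 → bin 3 (new)  [load 22/35]
  20 → bin 4 (new)  [load 20/35]
  18 → bin 5 (new)  [load 18/35]
  4 → bin 1  [load 31/35]
  4 → bin 1  [load 35/35]
  4 → bin 2  [load 30/35]
5 bins opened.

5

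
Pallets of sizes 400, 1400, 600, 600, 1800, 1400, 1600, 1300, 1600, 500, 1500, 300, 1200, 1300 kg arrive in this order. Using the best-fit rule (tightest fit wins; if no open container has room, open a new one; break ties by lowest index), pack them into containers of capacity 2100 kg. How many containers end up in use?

10

  400 → container 1 (new)  [load 400/2100]
  1400 → container 1  [load 1800/2100]
  600 → container 2 (new)  [load 600/2100]
  600 → container 2  [load 1200/2100]
  1800 → container 3 (new)  [load 1800/2100]
  1400 → container 4 (new)  [load 1400/2100]
  1600 → container 5 (new)  [load 1600/2100]
  1300 → container 6 (new)  [load 1300/2100]
  1600 → container 7 (new)  [load 1600/2100]
  500 → container 5  [load 2100/2100]
  1500 → container 8 (new)  [load 1500/2100]
  300 → container 1  [load 2100/2100]
  1200 → container 9 (new)  [load 1200/2100]
  1300 → container 10 (new)  [load 1300/2100]
10 containers opened.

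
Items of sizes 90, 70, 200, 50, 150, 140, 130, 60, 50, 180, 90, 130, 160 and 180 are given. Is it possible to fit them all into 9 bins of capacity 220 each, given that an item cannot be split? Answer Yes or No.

A valid assignment using 9 bins:
  bin 1: 200 = 200
  bin 2: 180 = 180
  bin 3: 180 = 180
  bin 4: 160 + 60 = 220
  bin 5: 150 + 70 = 220
  bin 6: 140 + 50 = 190
  bin 7: 130 + 90 = 220
  bin 8: 130 + 90 = 220
  bin 9: 50 = 50
Every load is within 220, so 9 bins suffice.

Yes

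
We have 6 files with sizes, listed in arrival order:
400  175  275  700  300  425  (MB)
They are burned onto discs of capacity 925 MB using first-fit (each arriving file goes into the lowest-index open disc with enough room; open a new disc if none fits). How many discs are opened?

  400 → disc 1 (new)  [load 400/925]
  175 → disc 1  [load 575/925]
  275 → disc 1  [load 850/925]
  700 → disc 2 (new)  [load 700/925]
  300 → disc 3 (new)  [load 300/925]
  425 → disc 3  [load 725/925]
3 discs opened.

3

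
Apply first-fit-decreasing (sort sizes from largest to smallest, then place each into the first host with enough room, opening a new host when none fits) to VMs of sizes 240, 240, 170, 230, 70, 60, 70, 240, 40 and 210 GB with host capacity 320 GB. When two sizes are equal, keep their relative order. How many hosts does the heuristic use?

Sorted descending: 240, 240, 240, 230, 210, 170, 70, 70, 60, 40.
  240 → host 1 (new)  [load 240/320]
  240 → host 2 (new)  [load 240/320]
  240 → host 3 (new)  [load 240/320]
  230 → host 4 (new)  [load 230/320]
  210 → host 5 (new)  [load 210/320]
  170 → host 6 (new)  [load 170/320]
  70 → host 1  [load 310/320]
  70 → host 2  [load 310/320]
  60 → host 3  [load 300/320]
  40 → host 4  [load 270/320]
6 hosts opened.

6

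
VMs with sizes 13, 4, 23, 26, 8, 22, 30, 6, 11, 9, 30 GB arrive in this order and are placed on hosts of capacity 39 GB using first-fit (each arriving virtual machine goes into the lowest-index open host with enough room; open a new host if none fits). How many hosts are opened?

  13 → host 1 (new)  [load 13/39]
  4 → host 1  [load 17/39]
  23 → host 2 (new)  [load 23/39]
  26 → host 3 (new)  [load 26/39]
  8 → host 1  [load 25/39]
  22 → host 4 (new)  [load 22/39]
  30 → host 5 (new)  [load 30/39]
  6 → host 1  [load 31/39]
  11 → host 2  [load 34/39]
  9 → host 3  [load 35/39]
  30 → host 6 (new)  [load 30/39]
6 hosts opened.

6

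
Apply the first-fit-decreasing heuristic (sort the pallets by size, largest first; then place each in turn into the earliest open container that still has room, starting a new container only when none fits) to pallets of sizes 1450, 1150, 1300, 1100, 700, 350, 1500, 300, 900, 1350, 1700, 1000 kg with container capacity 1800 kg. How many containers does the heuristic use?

Sorted descending: 1700, 1500, 1450, 1350, 1300, 1150, 1100, 1000, 900, 700, 350, 300.
  1700 → container 1 (new)  [load 1700/1800]
  1500 → container 2 (new)  [load 1500/1800]
  1450 → container 3 (new)  [load 1450/1800]
  1350 → container 4 (new)  [load 1350/1800]
  1300 → container 5 (new)  [load 1300/1800]
  1150 → container 6 (new)  [load 1150/1800]
  1100 → container 7 (new)  [load 1100/1800]
  1000 → container 8 (new)  [load 1000/1800]
  900 → container 9 (new)  [load 900/1800]
  700 → container 7  [load 1800/1800]
  350 → container 3  [load 1800/1800]
  300 → container 2  [load 1800/1800]
9 containers opened.

9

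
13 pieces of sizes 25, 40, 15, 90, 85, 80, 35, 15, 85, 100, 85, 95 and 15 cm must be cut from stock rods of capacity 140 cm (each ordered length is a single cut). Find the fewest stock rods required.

Total = 100 + 95 + 90 + 85 + 85 + 85 + 80 + 40 + 35 + 25 + 15 + 15 + 15 = 765 cm.
Lower bound: ⌈765/140⌉ = 6 stock rods.
Also, 7 pieces each exceed 70 cm, and no two of those can share a stock rod, so at least 7 stock rods are needed.
A packing using 7 stock rods:
  stock rod 1: 100 + 40 = 140
  stock rod 2: 95 + 35 = 130
  stock rod 3: 90 + 25 + 15 = 130
  stock rod 4: 85 + 15 + 15 = 115
  stock rod 5: 85 = 85
  stock rod 6: 85 = 85
  stock rod 7: 80 = 80
This matches the lower bound, so 7 is optimal.

7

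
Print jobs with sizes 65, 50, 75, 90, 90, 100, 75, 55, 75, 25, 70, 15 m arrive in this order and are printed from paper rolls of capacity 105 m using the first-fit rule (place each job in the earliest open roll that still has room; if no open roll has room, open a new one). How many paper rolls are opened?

  65 → roll 1 (new)  [load 65/105]
  50 → roll 2 (new)  [load 50/105]
  75 → roll 3 (new)  [load 75/105]
  90 → roll 4 (new)  [load 90/105]
  90 → roll 5 (new)  [load 90/105]
  100 → roll 6 (new)  [load 100/105]
  75 → roll 7 (new)  [load 75/105]
  55 → roll 2  [load 105/105]
  75 → roll 8 (new)  [load 75/105]
  25 → roll 1  [load 90/105]
  70 → roll 9 (new)  [load 70/105]
  15 → roll 1  [load 105/105]
9 paper rolls opened.

9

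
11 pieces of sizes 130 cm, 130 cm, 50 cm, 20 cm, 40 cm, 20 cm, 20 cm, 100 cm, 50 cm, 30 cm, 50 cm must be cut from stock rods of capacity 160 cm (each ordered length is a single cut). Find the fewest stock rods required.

Total = 130 + 130 + 100 + 50 + 50 + 50 + 40 + 30 + 20 + 20 + 20 = 640 cm.
Lower bound: ⌈640/160⌉ = 4 stock rods.
A packing using 5 stock rods:
  stock rod 1: 130 + 30 = 160
  stock rod 2: 130 + 20 = 150
  stock rod 3: 100 + 50 = 150
  stock rod 4: 50 + 50 + 40 + 20 = 160
  stock rod 5: 20 = 20
No arrangement into 4 stock rods stays within capacity, so 5 is optimal.

5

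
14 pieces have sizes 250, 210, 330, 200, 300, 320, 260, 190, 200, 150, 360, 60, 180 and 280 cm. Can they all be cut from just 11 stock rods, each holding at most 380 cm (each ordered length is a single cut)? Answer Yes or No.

A valid assignment using 11 stock rods:
  stock rod 1: 360 = 360
  stock rod 2: 330 = 330
  stock rod 3: 320 + 60 = 380
  stock rod 4: 300 = 300
  stock rod 5: 280 = 280
  stock rod 6: 260 = 260
  stock rod 7: 250 = 250
  stock rod 8: 210 + 150 = 360
  stock rod 9: 200 + 180 = 380
  stock rod 10: 200 = 200
  stock rod 11: 190 = 190
Every load is within 380 cm, so 11 stock rods suffice.

Yes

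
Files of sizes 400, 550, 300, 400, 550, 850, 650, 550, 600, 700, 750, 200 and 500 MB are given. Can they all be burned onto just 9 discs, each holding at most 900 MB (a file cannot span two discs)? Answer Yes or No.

No

Total = 7000 MB; ⌈7000/900⌉ = 8.
9 files each exceed half the capacity and cannot share a disc, forcing at least 9 discs.
The bound of 9 does not rule out 9, but exhaustive search shows no assignment into 9 discs of capacity 900 MB exists — the minimum is 10.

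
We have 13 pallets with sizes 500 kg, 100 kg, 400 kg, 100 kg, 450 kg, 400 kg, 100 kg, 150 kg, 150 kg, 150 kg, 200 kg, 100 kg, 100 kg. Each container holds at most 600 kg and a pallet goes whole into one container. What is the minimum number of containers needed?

5

Total = 500 + 450 + 400 + 400 + 200 + 150 + 150 + 150 + 100 + 100 + 100 + 100 + 100 = 2900 kg.
Lower bound: ⌈2900/600⌉ = 5 containers.
A packing using 5 containers:
  container 1: 500 + 100 = 600
  container 2: 450 + 150 = 600
  container 3: 400 + 200 = 600
  container 4: 400 + 150 = 550
  container 5: 150 + 100 + 100 + 100 + 100 = 550
This matches the lower bound, so 5 is optimal.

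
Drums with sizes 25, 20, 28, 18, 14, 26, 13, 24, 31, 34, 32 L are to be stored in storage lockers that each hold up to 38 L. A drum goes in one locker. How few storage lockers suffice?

Total = 34 + 32 + 31 + 28 + 26 + 25 + 24 + 20 + 18 + 14 + 13 = 265 L.
Lower bound: ⌈265/38⌉ = 7 storage lockers.
Also, 8 drums each exceed 19 L, and no two of those can share a locker, so at least 8 storage lockers are needed.
A packing using 8 storage lockers:
  locker 1: 34 = 34
  locker 2: 32 = 32
  locker 3: 31 = 31
  locker 4: 28 = 28
  locker 5: 26 = 26
  locker 6: 25 + 13 = 38
  locker 7: 24 + 14 = 38
  locker 8: 20 + 18 = 38
This matches the lower bound, so 8 is optimal.

8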